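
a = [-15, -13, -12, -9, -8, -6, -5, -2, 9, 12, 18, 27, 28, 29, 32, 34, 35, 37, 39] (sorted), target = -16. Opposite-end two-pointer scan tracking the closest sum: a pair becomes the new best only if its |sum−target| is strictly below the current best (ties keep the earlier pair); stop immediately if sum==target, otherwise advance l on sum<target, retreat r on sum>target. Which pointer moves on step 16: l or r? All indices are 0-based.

[0,18] -15+39=24 d=40 * → r--
[0,17] -15+37=22 d=38 * → r--
[0,16] -15+35=20 d=36 * → r--
[0,15] -15+34=19 d=35 * → r--
[0,14] -15+32=17 d=33 * → r--
[0,13] -15+29=14 d=30 * → r--
[0,12] -15+28=13 d=29 * → r--
[0,11] -15+27=12 d=28 * → r--
[0,10] -15+18=3 d=19 * → r--
[0,9] -15+12=-3 d=13 * → r--
[0,8] -15+9=-6 d=10 * → r--
[0,7] -15+-2=-17 d=1 * → l++
[1,7] -13+-2=-15 d=1 → r--
[1,6] -13+-5=-18 d=2 → l++
[2,6] -12+-5=-17 d=1 → l++
[3,6] -9+-5=-14 d=2 → r--

r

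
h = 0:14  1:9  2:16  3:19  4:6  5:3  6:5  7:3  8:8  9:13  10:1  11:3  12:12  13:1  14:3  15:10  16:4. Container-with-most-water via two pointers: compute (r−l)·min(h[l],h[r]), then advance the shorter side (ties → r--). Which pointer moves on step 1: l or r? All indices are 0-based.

l=0 r=16: min(14,4)*16=64 best=64 *, r--

r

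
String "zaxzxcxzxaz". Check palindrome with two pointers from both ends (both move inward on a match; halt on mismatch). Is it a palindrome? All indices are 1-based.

palindrome

l=1 r=11: 'z'=='z', l++,r--
l=2 r=10: 'a'=='a', l++,r--
l=3 r=9: 'x'=='x', l++,r--
l=4 r=8: 'z'=='z', l++,r--
l=5 r=7: 'x'=='x', l++,r--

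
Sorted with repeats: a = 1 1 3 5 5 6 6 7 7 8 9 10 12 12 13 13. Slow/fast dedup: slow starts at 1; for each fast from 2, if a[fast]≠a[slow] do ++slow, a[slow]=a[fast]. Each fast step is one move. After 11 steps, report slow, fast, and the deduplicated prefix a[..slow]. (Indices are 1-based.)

(s=1,f=2) a[fast]=1=a[slow] dup → fast++
(s=1,f=3) a[fast]=3≠a[slow]=1 write a[2]=3 → slow++,fast++
(s=2,f=4) a[fast]=5≠a[slow]=3 write a[3]=5 → slow++,fast++
(s=3,f=5) a[fast]=5=a[slow] dup → fast++
(s=3,f=6) a[fast]=6≠a[slow]=5 write a[4]=6 → slow++,fast++
(s=4,f=7) a[fast]=6=a[slow] dup → fast++
(s=4,f=8) a[fast]=7≠a[slow]=6 write a[5]=7 → slow++,fast++
(s=5,f=9) a[fast]=7=a[slow] dup → fast++
(s=5,f=10) a[fast]=8≠a[slow]=7 write a[6]=8 → slow++,fast++
(s=6,f=11) a[fast]=9≠a[slow]=8 write a[7]=9 → slow++,fast++
(s=7,f=12) a[fast]=10≠a[slow]=9 write a[8]=10 → slow++,fast++

slow=8, fast=13, prefix=[1, 3, 5, 6, 7, 8, 9, 10]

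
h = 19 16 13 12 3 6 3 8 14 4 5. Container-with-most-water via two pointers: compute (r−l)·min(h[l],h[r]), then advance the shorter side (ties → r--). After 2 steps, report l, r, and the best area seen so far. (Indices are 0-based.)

l=0, r=8, best area=50

[0,10] min(19,5)*10=50 best=50 * → r--
[0,9] min(19,4)*9=36 best=50 → r--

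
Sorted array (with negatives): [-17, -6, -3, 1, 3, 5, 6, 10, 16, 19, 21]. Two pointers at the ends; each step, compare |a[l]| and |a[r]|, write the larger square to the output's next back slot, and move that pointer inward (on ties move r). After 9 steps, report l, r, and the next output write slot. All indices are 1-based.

[1,11] |-17|<=|21| out[11]=441 → r--
[1,10] |-17|<=|19| out[10]=361 → r--
[1,9] |-17|>|16| out[9]=289 → l++
[2,9] |-6|<=|16| out[8]=256 → r--
[2,8] |-6|<=|10| out[7]=100 → r--
[2,7] |-6|<=|6| out[6]=36 → r--
[2,6] |-6|>|5| out[5]=36 → l++
[3,6] |-3|<=|5| out[4]=25 → r--
[3,5] |-3|<=|3| out[3]=9 → r--

l=3, r=4, next write slot=2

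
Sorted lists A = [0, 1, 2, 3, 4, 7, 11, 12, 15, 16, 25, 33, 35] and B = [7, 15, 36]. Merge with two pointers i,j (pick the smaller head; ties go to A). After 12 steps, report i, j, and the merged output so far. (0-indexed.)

i=10, j=2, merged so far=[0, 1, 2, 3, 4, 7, 7, 11, 12, 15, 15, 16]

i=0 j=0: A[i]=0<=B[j]=7 take 0, i++
i=1 j=0: A[i]=1<=B[j]=7 take 1, i++
i=2 j=0: A[i]=2<=B[j]=7 take 2, i++
i=3 j=0: A[i]=3<=B[j]=7 take 3, i++
i=4 j=0: A[i]=4<=B[j]=7 take 4, i++
i=5 j=0: A[i]=7<=B[j]=7 take 7, i++
i=6 j=0: A[i]=11>B[j]=7 take 7, j++
i=6 j=1: A[i]=11<=B[j]=15 take 11, i++
i=7 j=1: A[i]=12<=B[j]=15 take 12, i++
i=8 j=1: A[i]=15<=B[j]=15 take 15, i++
i=9 j=1: A[i]=16>B[j]=15 take 15, j++
i=9 j=2: A[i]=16<=B[j]=36 take 16, i++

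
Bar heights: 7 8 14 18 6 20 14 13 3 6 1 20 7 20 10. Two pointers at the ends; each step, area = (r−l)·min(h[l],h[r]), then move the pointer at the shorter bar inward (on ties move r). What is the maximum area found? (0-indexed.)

[0,14] min(7,10)*14=98 best=98 * → l++
[1,14] min(8,10)*13=104 best=104 * → l++
[2,14] min(14,10)*12=120 best=120 * → r--
[2,13] min(14,20)*11=154 best=154 * → l++
[3,13] min(18,20)*10=180 best=180 * → l++
[4,13] min(6,20)*9=54 best=180 → l++
[5,13] min(20,20)*8=160 best=180 → r--
[5,12] min(20,7)*7=49 best=180 → r--
[5,11] min(20,20)*6=120 best=180 → r--
[5,10] min(20,1)*5=5 best=180 → r--
[5,9] min(20,6)*4=24 best=180 → r--
[5,8] min(20,3)*3=9 best=180 → r--
[5,7] min(20,13)*2=26 best=180 → r--
[5,6] min(20,14)*1=14 best=180 → r--

max area = 180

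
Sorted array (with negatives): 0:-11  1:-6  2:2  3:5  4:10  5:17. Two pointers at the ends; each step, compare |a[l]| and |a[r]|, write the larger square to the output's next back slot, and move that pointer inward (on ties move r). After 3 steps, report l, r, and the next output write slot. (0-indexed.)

l=1, r=3, next write slot=2

[0,5] |-11|<=|17| out[5]=289 → r--
[0,4] |-11|>|10| out[4]=121 → l++
[1,4] |-6|<=|10| out[3]=100 → r--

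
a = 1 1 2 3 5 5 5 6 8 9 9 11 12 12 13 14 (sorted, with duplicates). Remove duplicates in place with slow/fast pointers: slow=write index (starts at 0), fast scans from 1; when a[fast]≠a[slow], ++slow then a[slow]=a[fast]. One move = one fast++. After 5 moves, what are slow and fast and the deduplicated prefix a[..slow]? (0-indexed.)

slow=3, fast=6, prefix=[1, 2, 3, 5]

slow=0 fast=1: a[fast]=1=a[slow] dup, fast++
slow=0 fast=2: a[fast]=2≠a[slow]=1 write a[1]=2, slow++,fast++
slow=1 fast=3: a[fast]=3≠a[slow]=2 write a[2]=3, slow++,fast++
slow=2 fast=4: a[fast]=5≠a[slow]=3 write a[3]=5, slow++,fast++
slow=3 fast=5: a[fast]=5=a[slow] dup, fast++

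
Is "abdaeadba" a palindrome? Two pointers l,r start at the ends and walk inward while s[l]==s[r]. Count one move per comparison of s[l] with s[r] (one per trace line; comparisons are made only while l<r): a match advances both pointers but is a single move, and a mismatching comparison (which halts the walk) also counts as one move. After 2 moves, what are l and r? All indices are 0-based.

l=2, r=6

l=0 r=8: 'a'=='a', l++,r--
l=1 r=7: 'b'=='b', l++,r--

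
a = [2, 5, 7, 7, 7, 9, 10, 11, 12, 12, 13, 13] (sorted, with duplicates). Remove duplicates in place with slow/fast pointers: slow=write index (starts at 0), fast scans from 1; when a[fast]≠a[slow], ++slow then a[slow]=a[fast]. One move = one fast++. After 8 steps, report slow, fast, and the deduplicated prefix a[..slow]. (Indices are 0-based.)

slow=6, fast=9, prefix=[2, 5, 7, 9, 10, 11, 12]

slow=0 fast=1: a[fast]=5≠a[slow]=2 write a[1]=5, slow++,fast++
slow=1 fast=2: a[fast]=7≠a[slow]=5 write a[2]=7, slow++,fast++
slow=2 fast=3: a[fast]=7=a[slow] dup, fast++
slow=2 fast=4: a[fast]=7=a[slow] dup, fast++
slow=2 fast=5: a[fast]=9≠a[slow]=7 write a[3]=9, slow++,fast++
slow=3 fast=6: a[fast]=10≠a[slow]=9 write a[4]=10, slow++,fast++
slow=4 fast=7: a[fast]=11≠a[slow]=10 write a[5]=11, slow++,fast++
slow=5 fast=8: a[fast]=12≠a[slow]=11 write a[6]=12, slow++,fast++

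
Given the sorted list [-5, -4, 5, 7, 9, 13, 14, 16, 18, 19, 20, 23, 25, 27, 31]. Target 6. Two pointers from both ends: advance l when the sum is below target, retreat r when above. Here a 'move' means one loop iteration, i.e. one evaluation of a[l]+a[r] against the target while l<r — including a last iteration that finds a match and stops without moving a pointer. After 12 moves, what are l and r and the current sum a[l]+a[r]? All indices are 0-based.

l=0 r=14: -5+31=26 >6, r--
l=0 r=13: -5+27=22 >6, r--
l=0 r=12: -5+25=20 >6, r--
l=0 r=11: -5+23=18 >6, r--
l=0 r=10: -5+20=15 >6, r--
l=0 r=9: -5+19=14 >6, r--
l=0 r=8: -5+18=13 >6, r--
l=0 r=7: -5+16=11 >6, r--
l=0 r=6: -5+14=9 >6, r--
l=0 r=5: -5+13=8 >6, r--
l=0 r=4: -5+9=4 <6, l++
l=1 r=4: -4+9=5 <6, l++

l=2, r=4, sum=14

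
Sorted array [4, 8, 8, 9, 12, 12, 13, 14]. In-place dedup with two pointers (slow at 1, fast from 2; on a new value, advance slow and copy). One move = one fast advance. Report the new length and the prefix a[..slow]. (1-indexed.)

length 6; prefix = [4, 8, 9, 12, 13, 14]

slow=1 fast=2: a[fast]=8≠a[slow]=4 write a[2]=8, slow++,fast++
slow=2 fast=3: a[fast]=8=a[slow] dup, fast++
slow=2 fast=4: a[fast]=9≠a[slow]=8 write a[3]=9, slow++,fast++
slow=3 fast=5: a[fast]=12≠a[slow]=9 write a[4]=12, slow++,fast++
slow=4 fast=6: a[fast]=12=a[slow] dup, fast++
slow=4 fast=7: a[fast]=13≠a[slow]=12 write a[5]=13, slow++,fast++
slow=5 fast=8: a[fast]=14≠a[slow]=13 write a[6]=14, slow++,fast++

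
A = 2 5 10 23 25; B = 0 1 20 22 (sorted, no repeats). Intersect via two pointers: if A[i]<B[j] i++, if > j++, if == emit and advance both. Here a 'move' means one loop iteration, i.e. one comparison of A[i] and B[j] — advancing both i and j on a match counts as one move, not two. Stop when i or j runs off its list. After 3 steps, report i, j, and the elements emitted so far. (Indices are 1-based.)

i=1 j=1: 2>0, j++
i=1 j=2: 2>1, j++
i=1 j=3: 2<20, i++

i=2, j=3, emitted=[]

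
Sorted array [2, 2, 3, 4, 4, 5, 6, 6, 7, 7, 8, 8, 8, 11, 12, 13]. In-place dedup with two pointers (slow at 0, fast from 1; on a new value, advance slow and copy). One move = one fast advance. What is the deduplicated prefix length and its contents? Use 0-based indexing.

length 10; prefix = [2, 3, 4, 5, 6, 7, 8, 11, 12, 13]

slow=0 fast=1: a[fast]=2=a[slow] dup, fast++
slow=0 fast=2: a[fast]=3≠a[slow]=2 write a[1]=3, slow++,fast++
slow=1 fast=3: a[fast]=4≠a[slow]=3 write a[2]=4, slow++,fast++
slow=2 fast=4: a[fast]=4=a[slow] dup, fast++
slow=2 fast=5: a[fast]=5≠a[slow]=4 write a[3]=5, slow++,fast++
slow=3 fast=6: a[fast]=6≠a[slow]=5 write a[4]=6, slow++,fast++
slow=4 fast=7: a[fast]=6=a[slow] dup, fast++
slow=4 fast=8: a[fast]=7≠a[slow]=6 write a[5]=7, slow++,fast++
slow=5 fast=9: a[fast]=7=a[slow] dup, fast++
slow=5 fast=10: a[fast]=8≠a[slow]=7 write a[6]=8, slow++,fast++
slow=6 fast=11: a[fast]=8=a[slow] dup, fast++
slow=6 fast=12: a[fast]=8=a[slow] dup, fast++
slow=6 fast=13: a[fast]=11≠a[slow]=8 write a[7]=11, slow++,fast++
slow=7 fast=14: a[fast]=12≠a[slow]=11 write a[8]=12, slow++,fast++
slow=8 fast=15: a[fast]=13≠a[slow]=12 write a[9]=13, slow++,fast++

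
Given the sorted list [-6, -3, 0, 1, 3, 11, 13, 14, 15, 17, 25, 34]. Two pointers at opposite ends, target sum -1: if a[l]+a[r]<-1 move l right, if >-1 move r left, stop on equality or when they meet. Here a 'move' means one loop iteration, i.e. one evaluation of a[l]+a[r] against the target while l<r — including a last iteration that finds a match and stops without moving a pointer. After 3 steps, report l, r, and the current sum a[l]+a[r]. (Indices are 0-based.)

[0,11] -6+34=28 >-1 → r--
[0,10] -6+25=19 >-1 → r--
[0,9] -6+17=11 >-1 → r--

l=0, r=8, sum=9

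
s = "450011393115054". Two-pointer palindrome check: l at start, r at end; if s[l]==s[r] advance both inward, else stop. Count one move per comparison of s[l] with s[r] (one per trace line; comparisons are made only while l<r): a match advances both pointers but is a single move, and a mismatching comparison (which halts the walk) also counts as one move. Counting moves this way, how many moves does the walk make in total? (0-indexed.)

l=0 r=14: '4'=='4', l++,r--
l=1 r=13: '5'=='5', l++,r--
l=2 r=12: '0'=='0', l++,r--
l=3 r=11: '0'!='5', stop

4 moves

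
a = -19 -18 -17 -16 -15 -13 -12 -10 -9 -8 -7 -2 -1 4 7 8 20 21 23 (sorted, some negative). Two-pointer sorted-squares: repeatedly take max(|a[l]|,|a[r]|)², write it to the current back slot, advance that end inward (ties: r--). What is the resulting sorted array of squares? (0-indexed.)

l=0 r=18: |-19|<=|23| out[18]=529, r--
l=0 r=17: |-19|<=|21| out[17]=441, r--
l=0 r=16: |-19|<=|20| out[16]=400, r--
l=0 r=15: |-19|>|8| out[15]=361, l++
l=1 r=15: |-18|>|8| out[14]=324, l++
l=2 r=15: |-17|>|8| out[13]=289, l++
l=3 r=15: |-16|>|8| out[12]=256, l++
l=4 r=15: |-15|>|8| out[11]=225, l++
l=5 r=15: |-13|>|8| out[10]=169, l++
l=6 r=15: |-12|>|8| out[9]=144, l++
l=7 r=15: |-10|>|8| out[8]=100, l++
l=8 r=15: |-9|>|8| out[7]=81, l++
l=9 r=15: |-8|<=|8| out[6]=64, r--
l=9 r=14: |-8|>|7| out[5]=64, l++
l=10 r=14: |-7|<=|7| out[4]=49, r--
l=10 r=13: |-7|>|4| out[3]=49, l++
l=11 r=13: |-2|<=|4| out[2]=16, r--
l=11 r=12: |-2|>|-1| out[1]=4, l++
l=12 r=12: |-1|<=|-1| out[0]=1, r--

[1, 4, 16, 49, 49, 64, 64, 81, 100, 144, 169, 225, 256, 289, 324, 361, 400, 441, 529]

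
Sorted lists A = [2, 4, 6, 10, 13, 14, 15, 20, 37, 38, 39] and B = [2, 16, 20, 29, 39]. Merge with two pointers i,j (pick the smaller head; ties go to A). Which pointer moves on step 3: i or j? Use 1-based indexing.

[i=1,j=1] A[i]=2<=B[j]=2 take 2 → i++
[i=2,j=1] A[i]=4>B[j]=2 take 2 → j++
[i=2,j=2] A[i]=4<=B[j]=16 take 4 → i++

i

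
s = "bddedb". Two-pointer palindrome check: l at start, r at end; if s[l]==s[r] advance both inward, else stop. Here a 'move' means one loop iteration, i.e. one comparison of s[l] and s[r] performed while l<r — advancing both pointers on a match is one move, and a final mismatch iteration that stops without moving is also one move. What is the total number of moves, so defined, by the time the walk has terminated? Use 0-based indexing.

[0,5] 'b'=='b' → l++,r--
[1,4] 'd'=='d' → l++,r--
[2,3] 'd'!='e' → stop

3 moves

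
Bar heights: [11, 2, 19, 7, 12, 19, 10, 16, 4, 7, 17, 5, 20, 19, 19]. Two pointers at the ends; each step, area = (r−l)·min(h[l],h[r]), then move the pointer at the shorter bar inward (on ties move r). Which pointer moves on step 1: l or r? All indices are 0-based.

l

l=0 r=14: min(11,19)*14=154 best=154 *, l++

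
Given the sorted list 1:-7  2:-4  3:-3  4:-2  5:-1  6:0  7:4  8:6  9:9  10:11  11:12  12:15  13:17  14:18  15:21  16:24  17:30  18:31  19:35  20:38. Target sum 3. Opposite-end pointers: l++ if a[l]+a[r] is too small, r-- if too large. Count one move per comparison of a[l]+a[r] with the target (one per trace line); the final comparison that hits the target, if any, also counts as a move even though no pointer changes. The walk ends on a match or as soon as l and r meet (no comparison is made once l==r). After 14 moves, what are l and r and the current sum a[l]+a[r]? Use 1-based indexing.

l=1 r=20: -7+38=31 >3, r--
l=1 r=19: -7+35=28 >3, r--
l=1 r=18: -7+31=24 >3, r--
l=1 r=17: -7+30=23 >3, r--
l=1 r=16: -7+24=17 >3, r--
l=1 r=15: -7+21=14 >3, r--
l=1 r=14: -7+18=11 >3, r--
l=1 r=13: -7+17=10 >3, r--
l=1 r=12: -7+15=8 >3, r--
l=1 r=11: -7+12=5 >3, r--
l=1 r=10: -7+11=4 >3, r--
l=1 r=9: -7+9=2 <3, l++
l=2 r=9: -4+9=5 >3, r--
l=2 r=8: -4+6=2 <3, l++

l=3, r=8, sum=3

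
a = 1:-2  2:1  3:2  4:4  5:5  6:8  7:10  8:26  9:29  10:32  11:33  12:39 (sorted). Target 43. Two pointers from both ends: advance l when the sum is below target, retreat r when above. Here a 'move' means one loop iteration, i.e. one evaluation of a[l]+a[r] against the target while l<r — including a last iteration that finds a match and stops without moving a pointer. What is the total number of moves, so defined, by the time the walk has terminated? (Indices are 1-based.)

4 moves

l=1 r=12: -2+39=37 <43, l++
l=2 r=12: 1+39=40 <43, l++
l=3 r=12: 2+39=41 <43, l++
l=4 r=12: 4+39=43, found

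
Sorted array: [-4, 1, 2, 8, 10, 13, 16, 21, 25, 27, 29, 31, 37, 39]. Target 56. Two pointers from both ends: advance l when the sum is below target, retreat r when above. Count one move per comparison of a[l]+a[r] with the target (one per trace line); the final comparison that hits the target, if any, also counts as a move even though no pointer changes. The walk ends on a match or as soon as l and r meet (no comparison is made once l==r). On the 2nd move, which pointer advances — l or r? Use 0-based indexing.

l

l=0 r=13: -4+39=35 <56, l++
l=1 r=13: 1+39=40 <56, l++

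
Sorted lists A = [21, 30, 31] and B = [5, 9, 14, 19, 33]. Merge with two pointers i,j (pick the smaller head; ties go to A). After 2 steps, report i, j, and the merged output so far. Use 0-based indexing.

i=0, j=2, merged so far=[5, 9]

i=0 j=0: A[i]=21>B[j]=5 take 5, j++
i=0 j=1: A[i]=21>B[j]=9 take 9, j++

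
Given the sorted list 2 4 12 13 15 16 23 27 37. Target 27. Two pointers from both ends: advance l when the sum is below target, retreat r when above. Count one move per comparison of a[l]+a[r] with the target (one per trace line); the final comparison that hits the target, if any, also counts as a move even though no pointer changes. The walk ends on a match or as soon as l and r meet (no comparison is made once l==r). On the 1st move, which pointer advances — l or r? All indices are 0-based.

r

l=0 r=8: 2+37=39 >27, r--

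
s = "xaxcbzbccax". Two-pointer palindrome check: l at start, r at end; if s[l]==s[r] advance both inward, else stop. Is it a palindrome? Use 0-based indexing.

not a palindrome (mismatch at 2,8)

[0,10] 'x'=='x' → l++,r--
[1,9] 'a'=='a' → l++,r--
[2,8] 'x'!='c' → stop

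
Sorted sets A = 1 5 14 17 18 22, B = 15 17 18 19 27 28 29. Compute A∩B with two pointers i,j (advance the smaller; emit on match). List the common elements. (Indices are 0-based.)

[i=0,j=0] 1<15 → i++
[i=1,j=0] 5<15 → i++
[i=2,j=0] 14<15 → i++
[i=3,j=0] 17>15 → j++
[i=3,j=1] 17==17 emit → i++,j++
[i=4,j=2] 18==18 emit → i++,j++
[i=5,j=3] 22>19 → j++
[i=5,j=4] 22<27 → i++

intersection = [17, 18]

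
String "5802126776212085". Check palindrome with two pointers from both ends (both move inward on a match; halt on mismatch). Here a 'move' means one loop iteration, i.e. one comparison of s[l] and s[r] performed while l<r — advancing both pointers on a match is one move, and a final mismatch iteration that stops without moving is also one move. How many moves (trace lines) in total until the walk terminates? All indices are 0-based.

8 moves

[0,15] '5'=='5' → l++,r--
[1,14] '8'=='8' → l++,r--
[2,13] '0'=='0' → l++,r--
[3,12] '2'=='2' → l++,r--
[4,11] '1'=='1' → l++,r--
[5,10] '2'=='2' → l++,r--
[6,9] '6'=='6' → l++,r--
[7,8] '7'=='7' → l++,r--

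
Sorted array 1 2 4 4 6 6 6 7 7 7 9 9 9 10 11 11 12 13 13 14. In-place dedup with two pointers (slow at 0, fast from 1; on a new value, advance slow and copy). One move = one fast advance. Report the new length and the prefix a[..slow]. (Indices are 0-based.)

slow=0 fast=1: a[fast]=2≠a[slow]=1 write a[1]=2, slow++,fast++
slow=1 fast=2: a[fast]=4≠a[slow]=2 write a[2]=4, slow++,fast++
slow=2 fast=3: a[fast]=4=a[slow] dup, fast++
slow=2 fast=4: a[fast]=6≠a[slow]=4 write a[3]=6, slow++,fast++
slow=3 fast=5: a[fast]=6=a[slow] dup, fast++
slow=3 fast=6: a[fast]=6=a[slow] dup, fast++
slow=3 fast=7: a[fast]=7≠a[slow]=6 write a[4]=7, slow++,fast++
slow=4 fast=8: a[fast]=7=a[slow] dup, fast++
slow=4 fast=9: a[fast]=7=a[slow] dup, fast++
slow=4 fast=10: a[fast]=9≠a[slow]=7 write a[5]=9, slow++,fast++
slow=5 fast=11: a[fast]=9=a[slow] dup, fast++
slow=5 fast=12: a[fast]=9=a[slow] dup, fast++
slow=5 fast=13: a[fast]=10≠a[slow]=9 write a[6]=10, slow++,fast++
slow=6 fast=14: a[fast]=11≠a[slow]=10 write a[7]=11, slow++,fast++
slow=7 fast=15: a[fast]=11=a[slow] dup, fast++
slow=7 fast=16: a[fast]=12≠a[slow]=11 write a[8]=12, slow++,fast++
slow=8 fast=17: a[fast]=13≠a[slow]=12 write a[9]=13, slow++,fast++
slow=9 fast=18: a[fast]=13=a[slow] dup, fast++
slow=9 fast=19: a[fast]=14≠a[slow]=13 write a[10]=14, slow++,fast++

length 11; prefix = [1, 2, 4, 6, 7, 9, 10, 11, 12, 13, 14]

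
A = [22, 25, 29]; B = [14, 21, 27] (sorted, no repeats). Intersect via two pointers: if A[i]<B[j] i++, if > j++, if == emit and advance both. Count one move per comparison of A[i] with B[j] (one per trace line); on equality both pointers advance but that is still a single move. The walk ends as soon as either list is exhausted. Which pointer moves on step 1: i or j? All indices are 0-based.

j

[i=0,j=0] 22>14 → j++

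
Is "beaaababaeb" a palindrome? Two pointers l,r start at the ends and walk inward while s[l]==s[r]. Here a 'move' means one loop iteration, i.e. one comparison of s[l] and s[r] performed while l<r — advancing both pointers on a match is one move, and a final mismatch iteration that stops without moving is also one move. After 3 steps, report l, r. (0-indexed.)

l=0 r=10: 'b'=='b', l++,r--
l=1 r=9: 'e'=='e', l++,r--
l=2 r=8: 'a'=='a', l++,r--

l=3, r=7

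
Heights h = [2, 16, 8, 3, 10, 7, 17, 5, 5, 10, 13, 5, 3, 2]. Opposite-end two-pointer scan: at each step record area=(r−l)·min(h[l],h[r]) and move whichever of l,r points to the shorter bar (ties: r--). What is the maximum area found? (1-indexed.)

max area = 117

l=1 r=14: min(2,2)*13=26 best=26 *, r--
l=1 r=13: min(2,3)*12=24 best=26, l++
l=2 r=13: min(16,3)*11=33 best=33 *, r--
l=2 r=12: min(16,5)*10=50 best=50 *, r--
l=2 r=11: min(16,13)*9=117 best=117 *, r--
l=2 r=10: min(16,10)*8=80 best=117, r--
l=2 r=9: min(16,5)*7=35 best=117, r--
l=2 r=8: min(16,5)*6=30 best=117, r--
l=2 r=7: min(16,17)*5=80 best=117, l++
l=3 r=7: min(8,17)*4=32 best=117, l++
l=4 r=7: min(3,17)*3=9 best=117, l++
l=5 r=7: min(10,17)*2=20 best=117, l++
l=6 r=7: min(7,17)*1=7 best=117, l++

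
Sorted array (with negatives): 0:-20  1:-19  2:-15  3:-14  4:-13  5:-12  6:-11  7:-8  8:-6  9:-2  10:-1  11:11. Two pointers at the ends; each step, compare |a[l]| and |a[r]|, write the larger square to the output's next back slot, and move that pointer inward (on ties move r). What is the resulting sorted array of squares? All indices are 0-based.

[1, 4, 36, 64, 121, 121, 144, 169, 196, 225, 361, 400]

l=0 r=11: |-20|>|11| out[11]=400, l++
l=1 r=11: |-19|>|11| out[10]=361, l++
l=2 r=11: |-15|>|11| out[9]=225, l++
l=3 r=11: |-14|>|11| out[8]=196, l++
l=4 r=11: |-13|>|11| out[7]=169, l++
l=5 r=11: |-12|>|11| out[6]=144, l++
l=6 r=11: |-11|<=|11| out[5]=121, r--
l=6 r=10: |-11|>|-1| out[4]=121, l++
l=7 r=10: |-8|>|-1| out[3]=64, l++
l=8 r=10: |-6|>|-1| out[2]=36, l++
l=9 r=10: |-2|>|-1| out[1]=4, l++
l=10 r=10: |-1|<=|-1| out[0]=1, r--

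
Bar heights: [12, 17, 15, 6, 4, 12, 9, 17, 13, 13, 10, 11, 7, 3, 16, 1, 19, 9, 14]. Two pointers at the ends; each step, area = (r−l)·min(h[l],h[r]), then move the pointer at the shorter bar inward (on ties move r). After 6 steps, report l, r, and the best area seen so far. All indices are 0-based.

l=4, r=16, best area=255

l=0 r=18: min(12,14)*18=216 best=216 *, l++
l=1 r=18: min(17,14)*17=238 best=238 *, r--
l=1 r=17: min(17,9)*16=144 best=238, r--
l=1 r=16: min(17,19)*15=255 best=255 *, l++
l=2 r=16: min(15,19)*14=210 best=255, l++
l=3 r=16: min(6,19)*13=78 best=255, l++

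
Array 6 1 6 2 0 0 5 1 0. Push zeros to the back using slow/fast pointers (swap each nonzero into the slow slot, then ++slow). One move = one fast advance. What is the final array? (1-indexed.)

[6, 1, 6, 2, 5, 1, 0, 0, 0]

slow=1 fast=1: a[fast]=6≠0 swap→a[1]=6, slow++,fast++
slow=2 fast=2: a[fast]=1≠0 swap→a[2]=1, slow++,fast++
slow=3 fast=3: a[fast]=6≠0 swap→a[3]=6, slow++,fast++
slow=4 fast=4: a[fast]=2≠0 swap→a[4]=2, slow++,fast++
slow=5 fast=5: a[fast]=0, fast++
slow=5 fast=6: a[fast]=0, fast++
slow=5 fast=7: a[fast]=5≠0 swap→a[5]=5, slow++,fast++
slow=6 fast=8: a[fast]=1≠0 swap→a[6]=1, slow++,fast++
slow=7 fast=9: a[fast]=0, fast++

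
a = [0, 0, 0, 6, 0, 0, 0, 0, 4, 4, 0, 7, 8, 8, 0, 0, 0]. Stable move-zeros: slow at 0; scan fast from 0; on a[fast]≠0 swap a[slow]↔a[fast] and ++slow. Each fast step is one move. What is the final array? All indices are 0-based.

[6, 4, 4, 7, 8, 8, 0, 0, 0, 0, 0, 0, 0, 0, 0, 0, 0]

slow=0 fast=0: a[fast]=0, fast++
slow=0 fast=1: a[fast]=0, fast++
slow=0 fast=2: a[fast]=0, fast++
slow=0 fast=3: a[fast]=6≠0 swap→a[0]=6, slow++,fast++
slow=1 fast=4: a[fast]=0, fast++
slow=1 fast=5: a[fast]=0, fast++
slow=1 fast=6: a[fast]=0, fast++
slow=1 fast=7: a[fast]=0, fast++
slow=1 fast=8: a[fast]=4≠0 swap→a[1]=4, slow++,fast++
slow=2 fast=9: a[fast]=4≠0 swap→a[2]=4, slow++,fast++
slow=3 fast=10: a[fast]=0, fast++
slow=3 fast=11: a[fast]=7≠0 swap→a[3]=7, slow++,fast++
slow=4 fast=12: a[fast]=8≠0 swap→a[4]=8, slow++,fast++
slow=5 fast=13: a[fast]=8≠0 swap→a[5]=8, slow++,fast++
slow=6 fast=14: a[fast]=0, fast++
slow=6 fast=15: a[fast]=0, fast++
slow=6 fast=16: a[fast]=0, fast++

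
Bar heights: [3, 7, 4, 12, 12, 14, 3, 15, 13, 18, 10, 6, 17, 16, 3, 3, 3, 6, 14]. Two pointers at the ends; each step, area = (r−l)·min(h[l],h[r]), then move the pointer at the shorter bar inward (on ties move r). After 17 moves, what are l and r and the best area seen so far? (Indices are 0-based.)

l=9, r=10, best area=182

l=0 r=18: min(3,14)*18=54 best=54 *, l++
l=1 r=18: min(7,14)*17=119 best=119 *, l++
l=2 r=18: min(4,14)*16=64 best=119, l++
l=3 r=18: min(12,14)*15=180 best=180 *, l++
l=4 r=18: min(12,14)*14=168 best=180, l++
l=5 r=18: min(14,14)*13=182 best=182 *, r--
l=5 r=17: min(14,6)*12=72 best=182, r--
l=5 r=16: min(14,3)*11=33 best=182, r--
l=5 r=15: min(14,3)*10=30 best=182, r--
l=5 r=14: min(14,3)*9=27 best=182, r--
l=5 r=13: min(14,16)*8=112 best=182, l++
l=6 r=13: min(3,16)*7=21 best=182, l++
l=7 r=13: min(15,16)*6=90 best=182, l++
l=8 r=13: min(13,16)*5=65 best=182, l++
l=9 r=13: min(18,16)*4=64 best=182, r--
l=9 r=12: min(18,17)*3=51 best=182, r--
l=9 r=11: min(18,6)*2=12 best=182, r--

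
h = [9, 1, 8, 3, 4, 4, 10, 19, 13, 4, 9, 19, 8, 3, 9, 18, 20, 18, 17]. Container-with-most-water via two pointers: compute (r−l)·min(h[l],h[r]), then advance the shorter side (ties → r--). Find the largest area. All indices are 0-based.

max area = 187

[0,18] min(9,17)*18=162 best=162 * → l++
[1,18] min(1,17)*17=17 best=162 → l++
[2,18] min(8,17)*16=128 best=162 → l++
[3,18] min(3,17)*15=45 best=162 → l++
[4,18] min(4,17)*14=56 best=162 → l++
[5,18] min(4,17)*13=52 best=162 → l++
[6,18] min(10,17)*12=120 best=162 → l++
[7,18] min(19,17)*11=187 best=187 * → r--
[7,17] min(19,18)*10=180 best=187 → r--
[7,16] min(19,20)*9=171 best=187 → l++
[8,16] min(13,20)*8=104 best=187 → l++
[9,16] min(4,20)*7=28 best=187 → l++
[10,16] min(9,20)*6=54 best=187 → l++
[11,16] min(19,20)*5=95 best=187 → l++
[12,16] min(8,20)*4=32 best=187 → l++
[13,16] min(3,20)*3=9 best=187 → l++
[14,16] min(9,20)*2=18 best=187 → l++
[15,16] min(18,20)*1=18 best=187 → l++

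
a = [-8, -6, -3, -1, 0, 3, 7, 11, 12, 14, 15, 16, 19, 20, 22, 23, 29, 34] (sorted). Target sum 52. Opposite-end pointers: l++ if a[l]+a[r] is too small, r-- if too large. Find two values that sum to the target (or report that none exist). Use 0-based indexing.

l=0 r=17: -8+34=26 <52, l++
l=1 r=17: -6+34=28 <52, l++
l=2 r=17: -3+34=31 <52, l++
l=3 r=17: -1+34=33 <52, l++
l=4 r=17: 0+34=34 <52, l++
l=5 r=17: 3+34=37 <52, l++
l=6 r=17: 7+34=41 <52, l++
l=7 r=17: 11+34=45 <52, l++
l=8 r=17: 12+34=46 <52, l++
l=9 r=17: 14+34=48 <52, l++
l=10 r=17: 15+34=49 <52, l++
l=11 r=17: 16+34=50 <52, l++
l=12 r=17: 19+34=53 >52, r--
l=12 r=16: 19+29=48 <52, l++
l=13 r=16: 20+29=49 <52, l++
l=14 r=16: 22+29=51 <52, l++
l=15 r=16: 23+29=52, found

(23, 29)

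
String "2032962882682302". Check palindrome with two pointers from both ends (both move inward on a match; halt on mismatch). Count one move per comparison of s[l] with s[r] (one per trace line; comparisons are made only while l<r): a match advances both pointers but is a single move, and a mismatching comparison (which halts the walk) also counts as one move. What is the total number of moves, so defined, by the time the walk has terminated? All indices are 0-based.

l=0 r=15: '2'=='2', l++,r--
l=1 r=14: '0'=='0', l++,r--
l=2 r=13: '3'=='3', l++,r--
l=3 r=12: '2'=='2', l++,r--
l=4 r=11: '9'!='8', stop

5 moves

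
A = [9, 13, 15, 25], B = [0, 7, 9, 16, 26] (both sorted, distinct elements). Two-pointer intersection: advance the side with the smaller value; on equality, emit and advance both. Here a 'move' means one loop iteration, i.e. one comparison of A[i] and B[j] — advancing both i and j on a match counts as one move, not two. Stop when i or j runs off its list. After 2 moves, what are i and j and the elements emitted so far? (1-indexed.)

[i=1,j=1] 9>0 → j++
[i=1,j=2] 9>7 → j++

i=1, j=3, emitted=[]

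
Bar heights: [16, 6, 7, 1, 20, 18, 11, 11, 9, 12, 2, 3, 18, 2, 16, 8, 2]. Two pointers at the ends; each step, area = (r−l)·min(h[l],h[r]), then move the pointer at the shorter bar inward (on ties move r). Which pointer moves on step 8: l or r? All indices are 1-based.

[1,17] min(16,2)*16=32 best=32 * → r--
[1,16] min(16,8)*15=120 best=120 * → r--
[1,15] min(16,16)*14=224 best=224 * → r--
[1,14] min(16,2)*13=26 best=224 → r--
[1,13] min(16,18)*12=192 best=224 → l++
[2,13] min(6,18)*11=66 best=224 → l++
[3,13] min(7,18)*10=70 best=224 → l++
[4,13] min(1,18)*9=9 best=224 → l++

l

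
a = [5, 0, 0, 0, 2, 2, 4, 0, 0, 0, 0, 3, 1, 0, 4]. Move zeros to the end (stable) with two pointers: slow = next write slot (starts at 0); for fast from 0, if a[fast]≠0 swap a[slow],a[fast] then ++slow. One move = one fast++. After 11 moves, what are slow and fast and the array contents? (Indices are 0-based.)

slow=4, fast=11, a=[5, 2, 2, 4, 0, 0, 0, 0, 0, 0, 0, 3, 1, 0, 4]

(s=0,f=0) a[fast]=5≠0 swap→a[0]=5 → slow++,fast++
(s=1,f=1) a[fast]=0 → fast++
(s=1,f=2) a[fast]=0 → fast++
(s=1,f=3) a[fast]=0 → fast++
(s=1,f=4) a[fast]=2≠0 swap→a[1]=2 → slow++,fast++
(s=2,f=5) a[fast]=2≠0 swap→a[2]=2 → slow++,fast++
(s=3,f=6) a[fast]=4≠0 swap→a[3]=4 → slow++,fast++
(s=4,f=7) a[fast]=0 → fast++
(s=4,f=8) a[fast]=0 → fast++
(s=4,f=9) a[fast]=0 → fast++
(s=4,f=10) a[fast]=0 → fast++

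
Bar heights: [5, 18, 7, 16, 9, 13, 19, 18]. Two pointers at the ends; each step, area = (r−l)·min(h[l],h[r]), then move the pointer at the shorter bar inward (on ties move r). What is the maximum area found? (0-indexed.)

max area = 108

l=0 r=7: min(5,18)*7=35 best=35 *, l++
l=1 r=7: min(18,18)*6=108 best=108 *, r--
l=1 r=6: min(18,19)*5=90 best=108, l++
l=2 r=6: min(7,19)*4=28 best=108, l++
l=3 r=6: min(16,19)*3=48 best=108, l++
l=4 r=6: min(9,19)*2=18 best=108, l++
l=5 r=6: min(13,19)*1=13 best=108, l++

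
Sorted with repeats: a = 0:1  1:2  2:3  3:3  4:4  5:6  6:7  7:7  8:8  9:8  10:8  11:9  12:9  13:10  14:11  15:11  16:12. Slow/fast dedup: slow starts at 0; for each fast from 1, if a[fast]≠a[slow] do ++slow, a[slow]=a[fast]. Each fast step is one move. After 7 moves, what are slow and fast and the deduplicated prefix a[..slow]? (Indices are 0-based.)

slow=5, fast=8, prefix=[1, 2, 3, 4, 6, 7]

(s=0,f=1) a[fast]=2≠a[slow]=1 write a[1]=2 → slow++,fast++
(s=1,f=2) a[fast]=3≠a[slow]=2 write a[2]=3 → slow++,fast++
(s=2,f=3) a[fast]=3=a[slow] dup → fast++
(s=2,f=4) a[fast]=4≠a[slow]=3 write a[3]=4 → slow++,fast++
(s=3,f=5) a[fast]=6≠a[slow]=4 write a[4]=6 → slow++,fast++
(s=4,f=6) a[fast]=7≠a[slow]=6 write a[5]=7 → slow++,fast++
(s=5,f=7) a[fast]=7=a[slow] dup → fast++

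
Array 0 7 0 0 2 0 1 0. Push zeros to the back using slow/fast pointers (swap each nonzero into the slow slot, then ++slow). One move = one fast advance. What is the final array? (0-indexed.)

[7, 2, 1, 0, 0, 0, 0, 0]

slow=0 fast=0: a[fast]=0, fast++
slow=0 fast=1: a[fast]=7≠0 swap→a[0]=7, slow++,fast++
slow=1 fast=2: a[fast]=0, fast++
slow=1 fast=3: a[fast]=0, fast++
slow=1 fast=4: a[fast]=2≠0 swap→a[1]=2, slow++,fast++
slow=2 fast=5: a[fast]=0, fast++
slow=2 fast=6: a[fast]=1≠0 swap→a[2]=1, slow++,fast++
slow=3 fast=7: a[fast]=0, fast++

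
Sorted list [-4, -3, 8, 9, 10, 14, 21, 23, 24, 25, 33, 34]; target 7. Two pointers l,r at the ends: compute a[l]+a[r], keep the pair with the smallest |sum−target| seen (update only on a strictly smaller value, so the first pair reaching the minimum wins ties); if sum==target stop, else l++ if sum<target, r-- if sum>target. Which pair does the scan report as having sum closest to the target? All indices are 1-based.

l=1 r=12: -4+34=30 d=23 *, r--
l=1 r=11: -4+33=29 d=22 *, r--
l=1 r=10: -4+25=21 d=14 *, r--
l=1 r=9: -4+24=20 d=13 *, r--
l=1 r=8: -4+23=19 d=12 *, r--
l=1 r=7: -4+21=17 d=10 *, r--
l=1 r=6: -4+14=10 d=3 *, r--
l=1 r=5: -4+10=6 d=1 *, l++
l=2 r=5: -3+10=7 d=0 *, stop

pair (-3, 10) with sum 7 (|Δ|=0)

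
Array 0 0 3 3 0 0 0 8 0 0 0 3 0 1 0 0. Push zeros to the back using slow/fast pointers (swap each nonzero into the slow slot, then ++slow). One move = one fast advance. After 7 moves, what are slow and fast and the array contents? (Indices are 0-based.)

slow=2, fast=7, a=[3, 3, 0, 0, 0, 0, 0, 8, 0, 0, 0, 3, 0, 1, 0, 0]

(s=0,f=0) a[fast]=0 → fast++
(s=0,f=1) a[fast]=0 → fast++
(s=0,f=2) a[fast]=3≠0 swap→a[0]=3 → slow++,fast++
(s=1,f=3) a[fast]=3≠0 swap→a[1]=3 → slow++,fast++
(s=2,f=4) a[fast]=0 → fast++
(s=2,f=5) a[fast]=0 → fast++
(s=2,f=6) a[fast]=0 → fast++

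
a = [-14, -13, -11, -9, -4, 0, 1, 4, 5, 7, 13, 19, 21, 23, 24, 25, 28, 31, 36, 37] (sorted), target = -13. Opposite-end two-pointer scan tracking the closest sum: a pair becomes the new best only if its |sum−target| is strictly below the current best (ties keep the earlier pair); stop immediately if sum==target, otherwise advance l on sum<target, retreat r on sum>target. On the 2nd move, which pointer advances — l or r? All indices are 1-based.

l=1 r=20: -14+37=23 d=36 *, r--
l=1 r=19: -14+36=22 d=35 *, r--

r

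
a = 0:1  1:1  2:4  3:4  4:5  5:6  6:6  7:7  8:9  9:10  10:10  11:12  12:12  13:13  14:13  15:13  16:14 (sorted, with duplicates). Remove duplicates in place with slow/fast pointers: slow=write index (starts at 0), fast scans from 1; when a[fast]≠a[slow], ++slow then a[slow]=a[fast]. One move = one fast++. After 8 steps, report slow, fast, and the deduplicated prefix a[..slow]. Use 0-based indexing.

slow=5, fast=9, prefix=[1, 4, 5, 6, 7, 9]

(s=0,f=1) a[fast]=1=a[slow] dup → fast++
(s=0,f=2) a[fast]=4≠a[slow]=1 write a[1]=4 → slow++,fast++
(s=1,f=3) a[fast]=4=a[slow] dup → fast++
(s=1,f=4) a[fast]=5≠a[slow]=4 write a[2]=5 → slow++,fast++
(s=2,f=5) a[fast]=6≠a[slow]=5 write a[3]=6 → slow++,fast++
(s=3,f=6) a[fast]=6=a[slow] dup → fast++
(s=3,f=7) a[fast]=7≠a[slow]=6 write a[4]=7 → slow++,fast++
(s=4,f=8) a[fast]=9≠a[slow]=7 write a[5]=9 → slow++,fast++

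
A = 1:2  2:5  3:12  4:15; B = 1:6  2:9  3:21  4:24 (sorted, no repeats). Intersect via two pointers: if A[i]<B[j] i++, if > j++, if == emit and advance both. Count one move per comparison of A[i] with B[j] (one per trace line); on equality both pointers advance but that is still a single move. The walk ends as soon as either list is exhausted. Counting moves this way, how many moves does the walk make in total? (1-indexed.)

[i=1,j=1] 2<6 → i++
[i=2,j=1] 5<6 → i++
[i=3,j=1] 12>6 → j++
[i=3,j=2] 12>9 → j++
[i=3,j=3] 12<21 → i++
[i=4,j=3] 15<21 → i++

6 moves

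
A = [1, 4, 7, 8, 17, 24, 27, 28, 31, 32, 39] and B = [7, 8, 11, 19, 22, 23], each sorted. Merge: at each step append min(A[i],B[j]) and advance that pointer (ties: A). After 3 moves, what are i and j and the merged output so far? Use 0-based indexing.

[i=0,j=0] A[i]=1<=B[j]=7 take 1 → i++
[i=1,j=0] A[i]=4<=B[j]=7 take 4 → i++
[i=2,j=0] A[i]=7<=B[j]=7 take 7 → i++

i=3, j=0, merged so far=[1, 4, 7]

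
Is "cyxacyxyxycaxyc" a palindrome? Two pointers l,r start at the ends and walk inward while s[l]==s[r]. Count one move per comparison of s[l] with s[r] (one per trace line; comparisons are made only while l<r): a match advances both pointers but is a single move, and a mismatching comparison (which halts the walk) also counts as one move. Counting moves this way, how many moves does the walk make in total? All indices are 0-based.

l=0 r=14: 'c'=='c', l++,r--
l=1 r=13: 'y'=='y', l++,r--
l=2 r=12: 'x'=='x', l++,r--
l=3 r=11: 'a'=='a', l++,r--
l=4 r=10: 'c'=='c', l++,r--
l=5 r=9: 'y'=='y', l++,r--
l=6 r=8: 'x'=='x', l++,r--

7 moves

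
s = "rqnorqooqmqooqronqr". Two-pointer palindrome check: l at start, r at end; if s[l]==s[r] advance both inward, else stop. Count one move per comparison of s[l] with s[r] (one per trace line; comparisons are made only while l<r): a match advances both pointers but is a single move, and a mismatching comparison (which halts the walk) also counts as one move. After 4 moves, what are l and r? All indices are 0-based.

l=0 r=18: 'r'=='r', l++,r--
l=1 r=17: 'q'=='q', l++,r--
l=2 r=16: 'n'=='n', l++,r--
l=3 r=15: 'o'=='o', l++,r--

l=4, r=14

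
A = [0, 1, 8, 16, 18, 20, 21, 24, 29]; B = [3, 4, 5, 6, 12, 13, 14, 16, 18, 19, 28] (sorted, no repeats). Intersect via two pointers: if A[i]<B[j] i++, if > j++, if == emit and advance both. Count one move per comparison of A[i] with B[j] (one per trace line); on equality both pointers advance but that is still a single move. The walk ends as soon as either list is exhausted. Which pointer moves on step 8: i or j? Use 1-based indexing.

[i=1,j=1] 0<3 → i++
[i=2,j=1] 1<3 → i++
[i=3,j=1] 8>3 → j++
[i=3,j=2] 8>4 → j++
[i=3,j=3] 8>5 → j++
[i=3,j=4] 8>6 → j++
[i=3,j=5] 8<12 → i++
[i=4,j=5] 16>12 → j++

j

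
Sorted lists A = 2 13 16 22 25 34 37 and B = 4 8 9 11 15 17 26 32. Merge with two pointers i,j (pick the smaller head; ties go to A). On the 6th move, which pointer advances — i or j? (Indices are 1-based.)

i

[i=1,j=1] A[i]=2<=B[j]=4 take 2 → i++
[i=2,j=1] A[i]=13>B[j]=4 take 4 → j++
[i=2,j=2] A[i]=13>B[j]=8 take 8 → j++
[i=2,j=3] A[i]=13>B[j]=9 take 9 → j++
[i=2,j=4] A[i]=13>B[j]=11 take 11 → j++
[i=2,j=5] A[i]=13<=B[j]=15 take 13 → i++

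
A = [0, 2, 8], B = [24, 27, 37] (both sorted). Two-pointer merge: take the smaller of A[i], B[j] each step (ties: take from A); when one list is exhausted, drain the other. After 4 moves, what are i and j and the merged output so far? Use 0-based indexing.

[i=0,j=0] A[i]=0<=B[j]=24 take 0 → i++
[i=1,j=0] A[i]=2<=B[j]=24 take 2 → i++
[i=2,j=0] A[i]=8<=B[j]=24 take 8 → i++
[i=3,j=0] A done, take B[j]=24 → j++

i=3, j=1, merged so far=[0, 2, 8, 24]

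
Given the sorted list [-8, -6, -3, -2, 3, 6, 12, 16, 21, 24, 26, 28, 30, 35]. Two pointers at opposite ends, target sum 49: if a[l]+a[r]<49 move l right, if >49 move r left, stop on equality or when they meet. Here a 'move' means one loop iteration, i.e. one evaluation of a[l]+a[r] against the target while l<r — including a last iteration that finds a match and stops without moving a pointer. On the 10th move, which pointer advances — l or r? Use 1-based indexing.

[1,14] -8+35=27 <49 → l++
[2,14] -6+35=29 <49 → l++
[3,14] -3+35=32 <49 → l++
[4,14] -2+35=33 <49 → l++
[5,14] 3+35=38 <49 → l++
[6,14] 6+35=41 <49 → l++
[7,14] 12+35=47 <49 → l++
[8,14] 16+35=51 >49 → r--
[8,13] 16+30=46 <49 → l++
[9,13] 21+30=51 >49 → r--

r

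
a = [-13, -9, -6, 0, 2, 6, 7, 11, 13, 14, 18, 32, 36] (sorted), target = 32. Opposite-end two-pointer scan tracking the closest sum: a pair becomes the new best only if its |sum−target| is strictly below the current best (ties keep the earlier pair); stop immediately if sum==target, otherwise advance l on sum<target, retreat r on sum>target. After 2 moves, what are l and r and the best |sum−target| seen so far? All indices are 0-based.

l=2, r=12, best |Δ|=5

[0,12] -13+36=23 d=9 * → l++
[1,12] -9+36=27 d=5 * → l++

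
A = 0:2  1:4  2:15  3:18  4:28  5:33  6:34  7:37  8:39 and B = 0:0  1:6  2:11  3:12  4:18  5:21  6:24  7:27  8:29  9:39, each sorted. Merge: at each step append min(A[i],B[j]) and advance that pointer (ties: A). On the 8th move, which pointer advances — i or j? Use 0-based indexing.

i

i=0 j=0: A[i]=2>B[j]=0 take 0, j++
i=0 j=1: A[i]=2<=B[j]=6 take 2, i++
i=1 j=1: A[i]=4<=B[j]=6 take 4, i++
i=2 j=1: A[i]=15>B[j]=6 take 6, j++
i=2 j=2: A[i]=15>B[j]=11 take 11, j++
i=2 j=3: A[i]=15>B[j]=12 take 12, j++
i=2 j=4: A[i]=15<=B[j]=18 take 15, i++
i=3 j=4: A[i]=18<=B[j]=18 take 18, i++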